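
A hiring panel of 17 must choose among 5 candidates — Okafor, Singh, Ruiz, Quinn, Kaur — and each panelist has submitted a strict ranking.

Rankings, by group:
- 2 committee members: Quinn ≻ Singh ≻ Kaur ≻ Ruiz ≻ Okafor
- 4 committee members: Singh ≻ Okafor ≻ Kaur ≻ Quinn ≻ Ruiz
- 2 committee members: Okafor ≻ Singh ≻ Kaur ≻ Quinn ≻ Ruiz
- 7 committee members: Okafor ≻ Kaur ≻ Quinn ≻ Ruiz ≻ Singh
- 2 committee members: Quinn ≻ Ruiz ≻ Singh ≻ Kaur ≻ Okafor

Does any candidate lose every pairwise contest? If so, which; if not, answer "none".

Head-to-head results (17 committee members):
Okafor vs Singh: 9 to 8, Okafor.
Okafor–Ruiz: Okafor 13–4.
Okafor vs Quinn: 4+2+7 = 13 for Okafor, 4 for Quinn — Okafor by 13–4.
Okafor vs Kaur: Okafor, 13–4.
Singh vs Ruiz: Ruiz, 9–8.
Singh–Quinn: Quinn 11–6.
Singh vs Kaur: Singh, 10–7.
Ruiz vs Quinn: Quinn, 17–0.
Ruiz vs Kaur: Ruiz is ranked higher on 2 ballots, Kaur on 15. Kaur wins 15–2.
Quinn vs Kaur: Quinn is ranked higher on 2+2 = 4 ballots, Kaur on 13. Kaur wins 13–4.
No candidate is winless: Okafor beats Singh; Singh beats Kaur; Ruiz beats Singh; Quinn beats Singh; Kaur beats Ruiz. There is no Condorcet loser.

none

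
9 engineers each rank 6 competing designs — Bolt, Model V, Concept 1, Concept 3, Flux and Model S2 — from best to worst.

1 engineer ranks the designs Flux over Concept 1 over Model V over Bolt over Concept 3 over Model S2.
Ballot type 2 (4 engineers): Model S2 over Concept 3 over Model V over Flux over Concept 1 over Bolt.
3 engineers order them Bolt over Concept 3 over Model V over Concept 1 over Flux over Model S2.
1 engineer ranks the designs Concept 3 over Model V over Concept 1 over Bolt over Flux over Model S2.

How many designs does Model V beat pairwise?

4

Model V against each rival (9 engineers):
Model V–Bolt: Model V 6–3.
Model V vs Concept 1: Model V is ranked higher on 4+3+1 = 8 ballots, Concept 1 on 1. Model V wins 8–1.
Model V–Concept 3: Concept 3 8–1.
Model V vs Flux: 4+3+1 = 8 for Model V, 1 for Flux — Model V by 8–1.
Model V–Model S2: Model V 5–4.
Model V beats Bolt, Concept 1, Flux, Model S2; loses to Concept 3 — 4 pairwise wins.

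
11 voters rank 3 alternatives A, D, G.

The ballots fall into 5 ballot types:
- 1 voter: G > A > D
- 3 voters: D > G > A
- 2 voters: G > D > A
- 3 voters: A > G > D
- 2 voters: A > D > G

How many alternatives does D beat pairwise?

0

D against each rival (11 voters):
D–A: A 6–5.
D vs G: 5 to 6, G.
D beats no one; loses to A, G — 0 pairwise wins.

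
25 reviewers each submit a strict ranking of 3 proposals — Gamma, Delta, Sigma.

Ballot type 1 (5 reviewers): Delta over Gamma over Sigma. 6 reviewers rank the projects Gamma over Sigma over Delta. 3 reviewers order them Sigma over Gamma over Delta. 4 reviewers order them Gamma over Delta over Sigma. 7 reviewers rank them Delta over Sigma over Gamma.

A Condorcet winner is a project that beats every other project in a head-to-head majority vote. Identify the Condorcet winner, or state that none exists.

Gamma

Head-to-head results (25 reviewers):
Gamma vs Delta: 6+3+4 = 13 for Gamma, 12 for Delta — Gamma by 13–12.
Gamma vs Sigma: 15 to 10, Gamma.
Delta vs Sigma: 16 to 9, Delta.
Gamma defeats every rival head-to-head and is the Condorcet winner.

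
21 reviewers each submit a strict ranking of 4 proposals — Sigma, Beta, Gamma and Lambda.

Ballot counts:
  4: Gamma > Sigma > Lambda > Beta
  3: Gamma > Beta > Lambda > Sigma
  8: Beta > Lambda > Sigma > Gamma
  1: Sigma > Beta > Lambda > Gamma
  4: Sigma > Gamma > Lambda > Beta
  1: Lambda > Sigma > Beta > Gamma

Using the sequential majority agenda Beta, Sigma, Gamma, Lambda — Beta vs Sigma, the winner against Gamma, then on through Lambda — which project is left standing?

Round 1: Beta vs Sigma — 11–10, Beta advances.
Round 2: Beta vs Gamma — 10–11, Gamma advances.
Round 3: Gamma vs Lambda — 11–10, Gamma advances.
Gamma survives the agenda.

Gamma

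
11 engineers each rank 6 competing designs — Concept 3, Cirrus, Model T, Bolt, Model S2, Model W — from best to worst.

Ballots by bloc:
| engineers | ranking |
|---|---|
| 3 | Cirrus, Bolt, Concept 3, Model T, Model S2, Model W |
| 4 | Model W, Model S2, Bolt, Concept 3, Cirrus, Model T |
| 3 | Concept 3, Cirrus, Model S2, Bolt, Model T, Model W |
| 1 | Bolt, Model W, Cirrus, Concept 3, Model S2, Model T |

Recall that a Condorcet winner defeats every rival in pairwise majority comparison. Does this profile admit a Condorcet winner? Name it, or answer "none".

none

Check each pair by majority over 11 ballots:
Concept 3 vs Cirrus: 7 to 4, Concept 3.
Concept 3 vs Model T: Concept 3 is ranked higher on 3+4+3+1 = 11 ballots, Model T on 0. Concept 3 wins 11–0.
Concept 3 vs Bolt: 3 for Concept 3, 8 for Bolt — Bolt by 8–3.
Concept 3 vs Model S2: 3+3+1 = 7 for Concept 3, 4 for Model S2 — Concept 3 by 7–4.
Concept 3 vs Model W: 6 to 5, Concept 3.
Cirrus vs Model T: 11 to 0, Cirrus.
Cirrus vs Bolt: 3+3 = 6 for Cirrus, 5 for Bolt — Cirrus by 6–5.
Cirrus vs Model S2: 7 to 4, Cirrus.
Cirrus vs Model W: 3+3 = 6 for Cirrus, 5 for Model W — Cirrus by 6–5.
Model T vs Bolt: Model T is ranked higher on 0 ballots, Bolt on 11. Bolt wins 11–0.
Model T vs Model S2: Model T is ranked higher on 3 ballots, Model S2 on 8. Model S2 wins 8–3.
Model T vs Model W: Model T is ranked higher on 3+3 = 6 ballots, Model W on 5. Model T wins 6–5.
Bolt vs Model S2: 3+1 = 4 for Bolt, 7 for Model S2 — Model S2 by 7–4.
Bolt vs Model W: 3+3+1 = 7 for Bolt, 4 for Model W — Bolt by 7–4.
Model S2 vs Model W: Model S2 is ranked higher on 3+3 = 6 ballots, Model W on 5. Model S2 wins 6–5.
Every design loses at least once (Concept 3 loses to Bolt; Cirrus loses to Concept 3; Model T loses to Concept 3; Bolt loses to Cirrus; Model S2 loses to Concept 3; Model W loses to Concept 3). The majority relation contains the cycle Concept 3 beats Cirrus beats Bolt beats Concept 3, so there is no Condorcet winner.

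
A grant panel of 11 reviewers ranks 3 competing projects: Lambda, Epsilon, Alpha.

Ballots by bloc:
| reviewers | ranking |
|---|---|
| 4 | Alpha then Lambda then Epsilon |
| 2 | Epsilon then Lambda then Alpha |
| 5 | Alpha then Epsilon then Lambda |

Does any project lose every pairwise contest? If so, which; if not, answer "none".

Lambda

Head-to-head results (11 reviewers):
Lambda vs Epsilon: Lambda preferred on 4 ballots; Epsilon wins 7–4.
Lambda–Alpha: Alpha 9–2.
Epsilon vs Alpha: Epsilon preferred on 2 ballots; Alpha wins 9–2.
Only Lambda has no wins; Lambda is the Condorcet loser.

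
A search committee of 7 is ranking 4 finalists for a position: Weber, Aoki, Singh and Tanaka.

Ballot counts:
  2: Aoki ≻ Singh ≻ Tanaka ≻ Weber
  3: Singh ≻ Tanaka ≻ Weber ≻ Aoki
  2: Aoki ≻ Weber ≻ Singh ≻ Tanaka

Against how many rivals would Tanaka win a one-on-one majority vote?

Tanaka against each rival (7 committee members):
Tanaka vs Weber: Tanaka, 5–2.
Tanaka vs Aoki: Aoki wins 4–3.
Tanaka vs Singh: Tanaka is ranked higher on 0 ballots, Singh on 7. Singh wins 7–0.
Tanaka beats Weber; loses to Aoki, Singh — 1 pairwise win.

1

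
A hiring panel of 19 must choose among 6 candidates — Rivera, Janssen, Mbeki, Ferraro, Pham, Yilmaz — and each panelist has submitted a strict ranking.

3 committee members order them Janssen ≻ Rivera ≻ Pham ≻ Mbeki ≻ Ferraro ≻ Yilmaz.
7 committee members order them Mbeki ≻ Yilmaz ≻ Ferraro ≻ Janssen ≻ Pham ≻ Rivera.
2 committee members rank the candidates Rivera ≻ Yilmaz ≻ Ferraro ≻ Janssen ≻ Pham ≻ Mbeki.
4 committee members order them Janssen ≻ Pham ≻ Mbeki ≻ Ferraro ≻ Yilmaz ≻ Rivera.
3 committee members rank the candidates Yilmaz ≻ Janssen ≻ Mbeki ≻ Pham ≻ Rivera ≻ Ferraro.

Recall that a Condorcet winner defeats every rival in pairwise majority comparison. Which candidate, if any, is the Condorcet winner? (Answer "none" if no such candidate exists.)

Check each pair by majority over 19 ballots:
Rivera vs Janssen: 2 for Rivera, 17 for Janssen — Janssen by 17–2.
Rivera vs Mbeki: 5 to 14, Mbeki.
Rivera vs Ferraro: Ferraro, 11–8.
Rivera vs Pham: 3+2 = 5 for Rivera, 14 for Pham — Pham by 14–5.
Rivera vs Yilmaz: 5 to 14, Yilmaz.
Janssen vs Mbeki: 3+2+4+3 = 12 for Janssen, 7 for Mbeki — Janssen by 12–7.
Janssen vs Ferraro: Janssen preferred on 3+4+3 = 10 ballots; Janssen wins 10–9.
Janssen vs Pham: Janssen wins 19–0.
Janssen–Yilmaz: Yilmaz 12–7.
Mbeki vs Ferraro: 17 to 2, Mbeki.
Mbeki vs Pham: 10 to 9, Mbeki.
Mbeki vs Yilmaz: Mbeki wins 14–5.
Ferraro vs Pham: Pham wins 10–9.
Ferraro vs Yilmaz: Yilmaz wins 12–7.
Pham vs Yilmaz: Yilmaz, 12–7.
No candidate is unbeaten: Rivera loses to Janssen; Janssen loses to Yilmaz; Mbeki loses to Janssen; Ferraro loses to Janssen; Pham loses to Janssen; Yilmaz loses to Mbeki. In particular Janssen beats Mbeki beats Yilmaz beats Janssen is a majority cycle — no Condorcet winner exists.

none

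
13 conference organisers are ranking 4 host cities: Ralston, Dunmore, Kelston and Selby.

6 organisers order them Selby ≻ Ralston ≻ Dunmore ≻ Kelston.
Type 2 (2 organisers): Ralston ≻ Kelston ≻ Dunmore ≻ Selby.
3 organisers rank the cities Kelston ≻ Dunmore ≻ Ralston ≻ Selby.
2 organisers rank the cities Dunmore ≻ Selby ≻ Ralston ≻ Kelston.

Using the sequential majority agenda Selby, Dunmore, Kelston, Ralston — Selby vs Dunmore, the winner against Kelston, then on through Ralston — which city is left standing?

Round 1: Selby vs Dunmore — 6–7, Dunmore advances.
Round 2: Dunmore vs Kelston — 8–5, Dunmore advances.
Round 3: Dunmore vs Ralston — 5–8, Ralston advances.
Ralston survives the agenda.

Ralston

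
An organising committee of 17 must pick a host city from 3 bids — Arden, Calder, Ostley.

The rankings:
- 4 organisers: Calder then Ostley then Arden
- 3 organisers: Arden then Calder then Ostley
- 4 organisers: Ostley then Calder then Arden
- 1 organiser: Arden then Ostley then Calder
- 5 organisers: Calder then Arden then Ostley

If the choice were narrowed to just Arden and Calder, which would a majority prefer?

Calder

Ballots ranking Arden above Calder: 3 + 1 = 4.
Ballots ranking Calder above Arden: 17 − 4 = 13.
Calder wins the head-to-head 13–4.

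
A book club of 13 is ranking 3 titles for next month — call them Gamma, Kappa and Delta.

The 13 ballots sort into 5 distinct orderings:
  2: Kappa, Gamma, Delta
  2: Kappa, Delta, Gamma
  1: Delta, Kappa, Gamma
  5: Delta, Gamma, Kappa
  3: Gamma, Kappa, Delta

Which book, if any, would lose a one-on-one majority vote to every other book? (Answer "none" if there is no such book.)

none

Head-to-head results (13 members):
Gamma vs Kappa: Gamma, 8–5.
Gamma vs Delta: 2+3 = 5 for Gamma, 8 for Delta — Delta by 8–5.
Kappa–Delta: Kappa 7–6.
Every book wins at least one matchup (Gamma beats Kappa; Kappa beats Delta; Delta beats Gamma), so there is no Condorcet loser.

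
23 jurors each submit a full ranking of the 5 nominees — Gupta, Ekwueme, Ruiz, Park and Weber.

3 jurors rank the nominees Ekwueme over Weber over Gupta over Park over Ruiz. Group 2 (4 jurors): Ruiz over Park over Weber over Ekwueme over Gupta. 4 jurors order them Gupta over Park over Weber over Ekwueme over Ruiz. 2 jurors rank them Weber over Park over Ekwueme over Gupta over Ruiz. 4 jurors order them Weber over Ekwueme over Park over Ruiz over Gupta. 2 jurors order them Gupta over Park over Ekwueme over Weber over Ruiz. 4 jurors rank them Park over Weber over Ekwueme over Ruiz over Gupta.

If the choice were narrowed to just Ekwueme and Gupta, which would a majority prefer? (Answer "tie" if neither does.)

Ballots ranking Ekwueme above Gupta: 3 + 4 + 2 + 4 + 4 = 17.
Ballots ranking Gupta above Ekwueme: 23 − 17 = 6.
Ekwueme wins the head-to-head 17–6.

Ekwueme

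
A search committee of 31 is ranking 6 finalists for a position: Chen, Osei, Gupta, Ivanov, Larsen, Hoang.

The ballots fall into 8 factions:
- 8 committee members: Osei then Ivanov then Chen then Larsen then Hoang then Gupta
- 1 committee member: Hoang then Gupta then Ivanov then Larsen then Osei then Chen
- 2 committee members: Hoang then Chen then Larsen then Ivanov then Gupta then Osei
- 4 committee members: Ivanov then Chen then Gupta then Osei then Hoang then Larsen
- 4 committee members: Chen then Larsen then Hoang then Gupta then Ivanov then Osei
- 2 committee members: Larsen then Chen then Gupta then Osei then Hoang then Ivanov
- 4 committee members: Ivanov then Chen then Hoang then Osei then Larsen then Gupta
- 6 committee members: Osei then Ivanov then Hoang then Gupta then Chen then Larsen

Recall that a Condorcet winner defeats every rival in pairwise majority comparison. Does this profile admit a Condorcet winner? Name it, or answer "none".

none

Check each pair by majority over 31 ballots:
Chen vs Osei: 2+4+4+2+4 = 16 for Chen, 15 for Osei — Chen by 16–15.
Chen vs Gupta: Chen is ranked higher on 8+2+4+4+2+4 = 24 ballots, Gupta on 7. Chen wins 24–7.
Chen vs Ivanov: 2+4+2 = 8 for Chen, 23 for Ivanov — Ivanov by 23–8.
Chen vs Larsen: 28 to 3, Chen.
Chen vs Hoang: Chen is ranked higher on 8+4+4+2+4 = 22 ballots, Hoang on 9. Chen wins 22–9.
Osei vs Gupta: 18 to 13, Osei.
Osei vs Ivanov: Osei preferred on 8+2+6 = 16 ballots; Osei wins 16–15.
Osei vs Larsen: 22 to 9, Osei.
Osei vs Hoang: Osei preferred on 8+4+2+6 = 20 ballots; Osei wins 20–11.
Gupta vs Ivanov: 7 to 24, Ivanov.
Gupta vs Larsen: 1+4+6 = 11 for Gupta, 20 for Larsen — Larsen by 20–11.
Gupta vs Hoang: 6 to 25, Hoang.
Ivanov vs Larsen: Ivanov is ranked higher on 8+1+4+4+6 = 23 ballots, Larsen on 8. Ivanov wins 23–8.
Ivanov vs Hoang: Ivanov is ranked higher on 8+4+4+6 = 22 ballots, Hoang on 9. Ivanov wins 22–9.
Larsen vs Hoang: 8+4+2 = 14 for Larsen, 17 for Hoang — Hoang by 17–14.
No candidate is unbeaten: Chen loses to Ivanov; Osei loses to Chen; Gupta loses to Chen; Ivanov loses to Osei; Larsen loses to Chen; Hoang loses to Chen. In particular Chen > Osei > Ivanov > Chen is a majority cycle — no Condorcet winner exists.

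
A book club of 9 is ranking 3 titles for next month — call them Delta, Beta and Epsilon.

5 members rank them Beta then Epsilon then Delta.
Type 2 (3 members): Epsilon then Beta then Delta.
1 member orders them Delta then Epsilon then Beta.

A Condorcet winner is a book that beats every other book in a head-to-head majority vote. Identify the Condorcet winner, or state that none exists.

Beta

Head-to-head results (9 members):
Delta vs Beta: Beta, 8–1.
Delta–Epsilon: Epsilon 8–1.
Beta vs Epsilon: 5 for Beta, 4 for Epsilon — Beta by 5–4.
Beta defeats every rival head-to-head and is the Condorcet winner.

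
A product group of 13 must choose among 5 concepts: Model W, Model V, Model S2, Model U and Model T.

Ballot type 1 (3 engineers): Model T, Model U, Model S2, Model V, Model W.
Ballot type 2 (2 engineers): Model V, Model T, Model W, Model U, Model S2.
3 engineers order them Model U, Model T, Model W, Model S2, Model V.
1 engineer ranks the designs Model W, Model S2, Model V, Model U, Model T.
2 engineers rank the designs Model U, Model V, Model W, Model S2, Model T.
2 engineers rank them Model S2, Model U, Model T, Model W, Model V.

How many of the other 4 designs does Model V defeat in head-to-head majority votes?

Model V against each rival (13 engineers):
Model V vs Model W: Model V is ranked higher on 3+2+2 = 7 ballots, Model W on 6. Model V wins 7–6.
Model V–Model S2: Model S2 9–4.
Model V–Model U: Model U 10–3.
Model V vs Model T: Model V is ranked higher on 2+1+2 = 5 ballots, Model T on 8. Model T wins 8–5.
Model V beats Model W; loses to Model S2, Model U, Model T — 1 pairwise win.

1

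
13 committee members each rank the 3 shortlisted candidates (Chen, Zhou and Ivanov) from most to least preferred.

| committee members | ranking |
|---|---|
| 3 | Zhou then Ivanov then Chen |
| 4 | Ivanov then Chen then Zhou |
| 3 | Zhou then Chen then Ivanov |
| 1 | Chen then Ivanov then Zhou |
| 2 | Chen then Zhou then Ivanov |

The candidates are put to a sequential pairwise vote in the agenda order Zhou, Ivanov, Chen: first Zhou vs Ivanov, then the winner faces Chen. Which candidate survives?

Chen

Round 1: Zhou vs Ivanov — 8–5, Zhou advances.
Round 2: Zhou vs Chen — 6–7, Chen advances.
The agenda winner is Chen.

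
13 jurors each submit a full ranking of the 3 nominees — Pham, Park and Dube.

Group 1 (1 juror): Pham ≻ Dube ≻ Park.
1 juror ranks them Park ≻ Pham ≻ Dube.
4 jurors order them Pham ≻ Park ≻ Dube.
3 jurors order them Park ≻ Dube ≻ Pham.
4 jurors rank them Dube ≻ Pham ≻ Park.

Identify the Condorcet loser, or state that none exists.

Pairwise majorities:
Pham vs Park: Pham is ranked higher on 1+4+4 = 9 ballots, Park on 4. Pham wins 9–4.
Pham vs Dube: 1+1+4 = 6 for Pham, 7 for Dube — Dube by 7–6.
Park vs Dube: Park is ranked higher on 1+4+3 = 8 ballots, Dube on 5. Park wins 8–5.
Each nominee has at least one pairwise win (Pham beats Park; Park beats Dube; Dube beats Pham) — no Condorcet loser.

none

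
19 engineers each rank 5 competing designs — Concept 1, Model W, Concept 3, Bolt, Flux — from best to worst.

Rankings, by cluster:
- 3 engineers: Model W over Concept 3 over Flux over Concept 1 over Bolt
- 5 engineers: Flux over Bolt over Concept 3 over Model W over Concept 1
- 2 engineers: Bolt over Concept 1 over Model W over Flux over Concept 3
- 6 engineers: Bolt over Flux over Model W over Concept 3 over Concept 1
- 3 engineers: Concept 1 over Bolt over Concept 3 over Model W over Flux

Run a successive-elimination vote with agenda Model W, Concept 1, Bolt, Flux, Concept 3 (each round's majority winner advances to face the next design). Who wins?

Round 1: Model W vs Concept 1 — 14–5, Model W advances.
Round 2: Model W vs Bolt — 3–16, Bolt advances.
Round 3: Bolt vs Flux — 11–8, Bolt advances.
Round 4: Bolt vs Concept 3 — 16–3, Bolt advances.
The agenda winner is Bolt.

Bolt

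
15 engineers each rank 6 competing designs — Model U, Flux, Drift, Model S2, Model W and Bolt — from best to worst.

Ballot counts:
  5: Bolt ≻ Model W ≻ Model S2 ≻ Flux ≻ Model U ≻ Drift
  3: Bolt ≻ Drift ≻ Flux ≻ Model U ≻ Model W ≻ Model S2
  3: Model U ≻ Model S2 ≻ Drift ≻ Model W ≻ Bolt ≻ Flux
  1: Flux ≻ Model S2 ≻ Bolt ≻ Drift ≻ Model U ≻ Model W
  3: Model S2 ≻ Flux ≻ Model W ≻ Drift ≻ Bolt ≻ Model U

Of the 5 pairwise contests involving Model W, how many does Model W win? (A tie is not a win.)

Model W against each rival (15 engineers):
Model W vs Model U: Model W, 8–7.
Model W vs Flux: Model W wins 8–7.
Model W vs Drift: 8 to 7, Model W.
Model W vs Model S2: Model W wins 8–7.
Model W vs Bolt: Model W preferred on 3+3 = 6 ballots; Bolt wins 9–6.
Model W beats Model U, Flux, Drift, Model S2; loses to Bolt — 4 pairwise wins.

4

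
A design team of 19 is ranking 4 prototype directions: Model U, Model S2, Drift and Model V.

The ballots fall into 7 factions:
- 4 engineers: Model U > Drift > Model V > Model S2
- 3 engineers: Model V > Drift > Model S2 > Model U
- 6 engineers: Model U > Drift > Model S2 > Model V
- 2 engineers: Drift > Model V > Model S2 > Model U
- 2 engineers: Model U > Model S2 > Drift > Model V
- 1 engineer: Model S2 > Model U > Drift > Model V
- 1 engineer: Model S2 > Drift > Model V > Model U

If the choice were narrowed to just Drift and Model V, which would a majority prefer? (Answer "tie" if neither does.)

Ballots ranking Drift above Model V: 4 + 6 + 2 + 2 + 1 + 1 = 16.
Ballots ranking Model V above Drift: 19 − 16 = 3.
Drift wins the head-to-head 16–3.

Drift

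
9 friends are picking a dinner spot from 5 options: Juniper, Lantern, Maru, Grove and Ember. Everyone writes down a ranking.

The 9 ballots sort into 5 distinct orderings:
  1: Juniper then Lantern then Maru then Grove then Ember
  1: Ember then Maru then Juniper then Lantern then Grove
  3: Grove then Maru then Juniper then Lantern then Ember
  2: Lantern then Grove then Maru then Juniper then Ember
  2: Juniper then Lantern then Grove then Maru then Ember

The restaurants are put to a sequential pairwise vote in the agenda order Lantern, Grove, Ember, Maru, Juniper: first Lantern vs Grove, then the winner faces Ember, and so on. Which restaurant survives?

Round 1: Lantern vs Grove — 6–3, Lantern advances.
Round 2: Lantern vs Ember — 8–1, Lantern advances.
Round 3: Lantern vs Maru — 5–4, Lantern advances.
Round 4: Lantern vs Juniper — 2–7, Juniper advances.
The agenda winner is Juniper.

Juniper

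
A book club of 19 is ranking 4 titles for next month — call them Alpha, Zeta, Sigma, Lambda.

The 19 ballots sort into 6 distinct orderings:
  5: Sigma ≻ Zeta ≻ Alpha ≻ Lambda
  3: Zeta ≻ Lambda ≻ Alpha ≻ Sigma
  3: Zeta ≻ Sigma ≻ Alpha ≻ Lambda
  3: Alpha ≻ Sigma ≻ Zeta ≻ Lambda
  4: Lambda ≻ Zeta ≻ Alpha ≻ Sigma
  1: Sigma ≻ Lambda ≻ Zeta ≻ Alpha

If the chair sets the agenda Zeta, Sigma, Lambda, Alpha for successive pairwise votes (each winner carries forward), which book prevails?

Zeta

Round 1: Zeta vs Sigma — 10–9, Zeta advances.
Round 2: Zeta vs Lambda — 14–5, Zeta advances.
Round 3: Zeta vs Alpha — 16–3, Zeta advances.
Zeta survives the agenda.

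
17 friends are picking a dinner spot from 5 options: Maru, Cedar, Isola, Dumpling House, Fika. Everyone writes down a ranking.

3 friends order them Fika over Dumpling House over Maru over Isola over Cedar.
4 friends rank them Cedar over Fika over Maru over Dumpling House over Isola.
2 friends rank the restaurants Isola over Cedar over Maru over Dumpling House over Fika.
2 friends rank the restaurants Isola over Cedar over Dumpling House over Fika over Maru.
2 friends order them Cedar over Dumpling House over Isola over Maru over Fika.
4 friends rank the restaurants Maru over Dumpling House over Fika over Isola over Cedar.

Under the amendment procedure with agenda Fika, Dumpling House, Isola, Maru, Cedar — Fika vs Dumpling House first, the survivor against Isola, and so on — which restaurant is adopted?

Round 1: Fika vs Dumpling House — 7–10, Dumpling House advances.
Round 2: Dumpling House vs Isola — 13–4, Dumpling House advances.
Round 3: Dumpling House vs Maru — 7–10, Maru advances.
Round 4: Maru vs Cedar — 7–10, Cedar advances.
Cedar survives the agenda.

Cedar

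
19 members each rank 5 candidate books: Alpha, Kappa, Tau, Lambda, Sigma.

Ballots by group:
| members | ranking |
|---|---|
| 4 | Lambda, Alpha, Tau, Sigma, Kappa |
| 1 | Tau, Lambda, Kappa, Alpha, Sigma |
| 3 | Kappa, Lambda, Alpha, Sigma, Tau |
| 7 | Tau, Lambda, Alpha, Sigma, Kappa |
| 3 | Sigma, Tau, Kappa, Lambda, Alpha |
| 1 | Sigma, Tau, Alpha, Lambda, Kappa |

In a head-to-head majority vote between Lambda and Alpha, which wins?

Ballots ranking Lambda above Alpha: 4 + 1 + 3 + 7 + 3 = 18.
Ballots ranking Alpha above Lambda: 19 − 18 = 1.
Lambda wins the head-to-head 18–1.

Lambda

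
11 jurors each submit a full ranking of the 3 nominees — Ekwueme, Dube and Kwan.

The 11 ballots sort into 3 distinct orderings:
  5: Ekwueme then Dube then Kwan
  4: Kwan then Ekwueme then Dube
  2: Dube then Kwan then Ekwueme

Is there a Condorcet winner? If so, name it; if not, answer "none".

Pairwise majorities:
Ekwueme vs Dube: 5+4 = 9 for Ekwueme, 2 for Dube — Ekwueme by 9–2.
Ekwueme vs Kwan: 5 to 6, Kwan.
Dube vs Kwan: Dube is ranked higher on 5+2 = 7 ballots, Kwan on 4. Dube wins 7–4.
Every nominee loses at least once (Ekwueme loses to Kwan; Dube loses to Ekwueme; Kwan loses to Dube). The majority relation contains the cycle Ekwueme > Dube > Kwan > Ekwueme, so there is no Condorcet winner.

none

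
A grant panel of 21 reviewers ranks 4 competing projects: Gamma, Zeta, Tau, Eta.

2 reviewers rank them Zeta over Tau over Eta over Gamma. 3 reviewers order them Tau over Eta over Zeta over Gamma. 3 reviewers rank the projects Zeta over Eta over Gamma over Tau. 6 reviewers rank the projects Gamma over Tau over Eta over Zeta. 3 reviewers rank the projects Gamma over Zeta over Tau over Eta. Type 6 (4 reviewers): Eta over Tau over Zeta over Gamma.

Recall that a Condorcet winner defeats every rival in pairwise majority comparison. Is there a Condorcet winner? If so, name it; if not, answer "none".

Pairwise majorities:
Gamma vs Zeta: Zeta, 12–9.
Gamma–Tau: Gamma 12–9.
Gamma vs Eta: Eta wins 12–9.
Zeta–Tau: Tau 13–8.
Zeta–Eta: Eta 13–8.
Tau vs Eta: Tau wins 14–7.
Each project drops at least one matchup (Gamma loses to Zeta; Zeta loses to Tau; Tau loses to Gamma; Eta loses to Tau); the cycle Gamma beats Tau beats Zeta beats Gamma rules out a Condorcet winner.

none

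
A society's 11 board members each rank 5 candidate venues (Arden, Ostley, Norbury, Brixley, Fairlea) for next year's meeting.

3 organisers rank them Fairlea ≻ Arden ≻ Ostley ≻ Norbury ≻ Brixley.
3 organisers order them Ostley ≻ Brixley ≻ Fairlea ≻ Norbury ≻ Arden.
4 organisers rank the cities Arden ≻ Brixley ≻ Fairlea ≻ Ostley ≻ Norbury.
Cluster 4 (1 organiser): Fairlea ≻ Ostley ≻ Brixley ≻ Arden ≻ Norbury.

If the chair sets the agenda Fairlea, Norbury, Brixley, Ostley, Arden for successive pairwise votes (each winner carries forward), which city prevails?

Arden

Round 1: Fairlea vs Norbury — 11–0, Fairlea advances.
Round 2: Fairlea vs Brixley — 4–7, Brixley advances.
Round 3: Brixley vs Ostley — 4–7, Ostley advances.
Round 4: Ostley vs Arden — 4–7, Arden advances.
Arden survives the agenda.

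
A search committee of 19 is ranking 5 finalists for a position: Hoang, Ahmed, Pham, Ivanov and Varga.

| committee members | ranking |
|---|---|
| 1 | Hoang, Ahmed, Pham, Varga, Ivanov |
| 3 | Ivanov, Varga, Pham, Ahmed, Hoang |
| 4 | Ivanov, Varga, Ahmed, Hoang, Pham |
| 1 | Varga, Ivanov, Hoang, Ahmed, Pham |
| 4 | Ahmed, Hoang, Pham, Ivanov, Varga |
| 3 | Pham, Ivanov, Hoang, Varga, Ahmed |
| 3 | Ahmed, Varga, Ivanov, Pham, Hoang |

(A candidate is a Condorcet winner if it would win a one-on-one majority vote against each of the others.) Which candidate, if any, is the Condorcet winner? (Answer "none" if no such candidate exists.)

Ivanov

Check each pair by majority over 19 ballots:
Hoang vs Ahmed: Hoang is ranked higher on 1+1+3 = 5 ballots, Ahmed on 14. Ahmed wins 14–5.
Hoang vs Pham: 10 to 9, Hoang.
Hoang vs Ivanov: Hoang preferred on 1+4 = 5 ballots; Ivanov wins 14–5.
Hoang vs Varga: Hoang preferred on 1+4+3 = 8 ballots; Varga wins 11–8.
Ahmed vs Pham: Ahmed preferred on 1+4+1+4+3 = 13 ballots; Ahmed wins 13–6.
Ahmed vs Ivanov: 8 to 11, Ivanov.
Ahmed vs Varga: 1+4+3 = 8 for Ahmed, 11 for Varga — Varga by 11–8.
Pham vs Ivanov: 1+4+3 = 8 for Pham, 11 for Ivanov — Ivanov by 11–8.
Pham vs Varga: 1+4+3 = 8 for Pham, 11 for Varga — Varga by 11–8.
Ivanov vs Varga: 14 to 5, Ivanov.
Ivanov defeats every rival head-to-head and is the Condorcet winner.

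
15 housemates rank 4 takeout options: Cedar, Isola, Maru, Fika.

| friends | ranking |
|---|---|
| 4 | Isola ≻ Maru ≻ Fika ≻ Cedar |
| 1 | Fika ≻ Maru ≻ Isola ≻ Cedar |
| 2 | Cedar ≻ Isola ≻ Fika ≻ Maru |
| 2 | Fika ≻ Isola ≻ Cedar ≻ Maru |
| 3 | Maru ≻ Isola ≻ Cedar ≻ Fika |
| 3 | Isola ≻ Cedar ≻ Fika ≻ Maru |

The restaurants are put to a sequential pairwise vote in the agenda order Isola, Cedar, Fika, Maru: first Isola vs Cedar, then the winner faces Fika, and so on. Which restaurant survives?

Isola

Round 1: Isola vs Cedar — 13–2, Isola advances.
Round 2: Isola vs Fika — 12–3, Isola advances.
Round 3: Isola vs Maru — 11–4, Isola advances.
Isola survives the agenda.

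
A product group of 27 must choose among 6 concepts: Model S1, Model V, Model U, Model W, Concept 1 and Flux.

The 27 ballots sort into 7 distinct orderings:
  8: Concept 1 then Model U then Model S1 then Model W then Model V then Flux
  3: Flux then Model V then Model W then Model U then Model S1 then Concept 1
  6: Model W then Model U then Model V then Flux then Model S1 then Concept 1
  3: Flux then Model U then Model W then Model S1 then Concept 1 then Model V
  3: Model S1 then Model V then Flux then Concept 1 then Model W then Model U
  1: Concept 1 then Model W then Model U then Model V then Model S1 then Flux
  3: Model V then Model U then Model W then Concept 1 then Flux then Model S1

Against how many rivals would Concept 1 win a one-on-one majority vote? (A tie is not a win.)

Concept 1 against each rival (27 engineers):
Concept 1 vs Model S1: Model S1, 15–12.
Concept 1 vs Model V: Concept 1 is ranked higher on 8+3+1 = 12 ballots, Model V on 15. Model V wins 15–12.
Concept 1 vs Model U: Concept 1 is ranked higher on 8+3+1 = 12 ballots, Model U on 15. Model U wins 15–12.
Concept 1–Model W: Model W 15–12.
Concept 1–Flux: Flux 15–12.
Concept 1 beats no one; loses to Model S1, Model V, Model U, Model W, Flux — 0 pairwise wins.

0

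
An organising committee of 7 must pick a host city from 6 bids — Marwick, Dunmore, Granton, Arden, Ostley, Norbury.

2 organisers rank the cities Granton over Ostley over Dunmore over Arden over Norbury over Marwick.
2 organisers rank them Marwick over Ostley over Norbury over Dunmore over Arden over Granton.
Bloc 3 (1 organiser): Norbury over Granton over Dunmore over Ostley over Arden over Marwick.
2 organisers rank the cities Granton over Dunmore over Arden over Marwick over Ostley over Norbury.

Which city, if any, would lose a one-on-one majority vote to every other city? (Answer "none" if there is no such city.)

Norbury

Head-to-head results (7 organisers):
Marwick–Dunmore: Dunmore 5–2.
Marwick vs Granton: 2 to 5, Granton.
Marwick vs Arden: Arden, 5–2.
Marwick vs Ostley: 2+2 = 4 for Marwick, 3 for Ostley — Marwick by 4–3.
Marwick–Norbury: Marwick 4–3.
Dunmore–Granton: Granton 5–2.
Dunmore vs Arden: Dunmore is ranked higher on 2+2+1+2 = 7 ballots, Arden on 0. Dunmore wins 7–0.
Dunmore vs Ostley: Dunmore is ranked higher on 1+2 = 3 ballots, Ostley on 4. Ostley wins 4–3.
Dunmore vs Norbury: Dunmore, 4–3.
Granton vs Arden: 5 to 2, Granton.
Granton–Ostley: Granton 5–2.
Granton vs Norbury: 2+2 = 4 for Granton, 3 for Norbury — Granton by 4–3.
Arden vs Ostley: 2 to 5, Ostley.
Arden vs Norbury: Arden preferred on 2+2 = 4 ballots; Arden wins 4–3.
Ostley–Norbury: Ostley 6–1.
Norbury is beaten in every head-to-head and is the Condorcet loser.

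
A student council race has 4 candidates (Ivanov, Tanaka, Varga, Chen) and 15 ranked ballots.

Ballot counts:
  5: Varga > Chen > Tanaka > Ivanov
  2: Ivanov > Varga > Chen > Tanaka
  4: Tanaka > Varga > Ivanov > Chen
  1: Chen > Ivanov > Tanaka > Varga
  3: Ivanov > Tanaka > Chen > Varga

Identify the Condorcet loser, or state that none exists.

Head-to-head results (15 voters):
Ivanov vs Tanaka: 6 to 9, Tanaka.
Ivanov vs Varga: 2+1+3 = 6 for Ivanov, 9 for Varga — Varga by 9–6.
Ivanov–Chen: Ivanov 9–6.
Tanaka vs Varga: Tanaka preferred on 4+1+3 = 8 ballots; Tanaka wins 8–7.
Tanaka vs Chen: Chen wins 8–7.
Varga vs Chen: Varga preferred on 5+2+4 = 11 ballots; Varga wins 11–4.
Each candidate has at least one pairwise win (Ivanov beats Chen; Tanaka beats Ivanov; Varga beats Ivanov; Chen beats Tanaka) — no Condorcet loser.

none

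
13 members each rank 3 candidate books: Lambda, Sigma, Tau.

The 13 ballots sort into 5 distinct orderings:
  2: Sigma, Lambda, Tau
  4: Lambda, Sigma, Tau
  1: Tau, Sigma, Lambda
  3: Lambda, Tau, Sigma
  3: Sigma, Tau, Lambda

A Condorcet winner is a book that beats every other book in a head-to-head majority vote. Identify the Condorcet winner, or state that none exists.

Lambda

Check each pair by majority over 13 ballots:
Lambda vs Sigma: Lambda wins 7–6.
Lambda vs Tau: Lambda wins 9–4.
Sigma vs Tau: Sigma is ranked higher on 2+4+3 = 9 ballots, Tau on 4. Sigma wins 9–4.
Lambda beats each of Sigma, Tau — Lambda is the Condorcet winner.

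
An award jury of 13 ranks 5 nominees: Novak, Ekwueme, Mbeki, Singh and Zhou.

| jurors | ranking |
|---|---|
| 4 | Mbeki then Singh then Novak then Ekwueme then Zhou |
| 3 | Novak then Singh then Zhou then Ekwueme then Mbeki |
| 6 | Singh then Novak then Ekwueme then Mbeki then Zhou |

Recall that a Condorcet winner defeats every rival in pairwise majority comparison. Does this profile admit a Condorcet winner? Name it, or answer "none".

Pairwise majorities:
Novak–Ekwueme: Novak 13–0.
Novak vs Mbeki: Novak wins 9–4.
Novak vs Singh: Novak preferred on 3 ballots; Singh wins 10–3.
Novak vs Zhou: Novak preferred on 4+3+6 = 13 ballots; Novak wins 13–0.
Ekwueme vs Mbeki: 3+6 = 9 for Ekwueme, 4 for Mbeki — Ekwueme by 9–4.
Ekwueme–Singh: Singh 13–0.
Ekwueme vs Zhou: 10 to 3, Ekwueme.
Mbeki vs Singh: Mbeki is ranked higher on 4 ballots, Singh on 9. Singh wins 9–4.
Mbeki vs Zhou: Mbeki preferred on 4+6 = 10 ballots; Mbeki wins 10–3.
Singh vs Zhou: 4+3+6 = 13 for Singh, 0 for Zhou — Singh by 13–0.
Singh beats each of Novak, Ekwueme, Mbeki, Zhou — Singh is the Condorcet winner.

Singh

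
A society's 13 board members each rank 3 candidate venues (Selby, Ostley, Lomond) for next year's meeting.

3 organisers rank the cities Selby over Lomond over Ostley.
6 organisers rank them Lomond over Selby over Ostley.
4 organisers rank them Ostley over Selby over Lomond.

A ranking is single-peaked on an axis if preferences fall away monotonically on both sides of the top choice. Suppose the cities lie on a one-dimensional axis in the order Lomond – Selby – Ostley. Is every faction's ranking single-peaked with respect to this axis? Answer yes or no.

Axis positions: Lomond=1, Selby=2, Ostley=3.
Faction 1 (peak Selby at position 2): ranking walks positions 2-1-3, expanding outward from the peak — single-peaked.
Faction 2 (peak Lomond at position 1): ranking walks positions 1-2-3, expanding outward from the peak — single-peaked.
Faction 3 (peak Ostley at position 3): ranking walks positions 3-2-1, expanding outward from the peak — single-peaked.
Every ranking is single-peaked on this axis.

yes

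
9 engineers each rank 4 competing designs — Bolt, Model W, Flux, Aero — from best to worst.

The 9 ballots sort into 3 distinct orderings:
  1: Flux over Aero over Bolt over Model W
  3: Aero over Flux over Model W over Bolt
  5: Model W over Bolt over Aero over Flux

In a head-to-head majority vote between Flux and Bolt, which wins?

Bolt

Ballots ranking Flux above Bolt: 1 + 3 = 4.
Ballots ranking Bolt above Flux: 9 − 4 = 5.
Bolt wins the head-to-head 5–4.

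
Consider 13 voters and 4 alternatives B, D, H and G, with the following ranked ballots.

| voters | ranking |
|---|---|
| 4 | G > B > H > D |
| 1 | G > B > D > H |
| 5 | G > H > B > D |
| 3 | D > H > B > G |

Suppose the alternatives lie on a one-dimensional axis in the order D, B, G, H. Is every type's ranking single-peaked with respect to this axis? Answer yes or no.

Axis positions: D=1, B=2, G=3, H=4.
Type 1 (peak G at position 3): ranking walks positions 3-2-4-1, expanding outward from the peak — single-peaked.
Type 2 (peak G at position 3): ranking walks positions 3-2-1-4, expanding outward from the peak — single-peaked.
Type 3 (peak G at position 3): ranking walks positions 3-4-2-1, expanding outward from the peak — single-peaked.
Type 4: ranking walks positions 1-4-2-3; H is ranked above B even though B lies between H and the peak D on the axis — preferences dip and rise again. Not single-peaked.
Type 4 violates single-peakedness, so the profile is not single-peaked on this axis.

no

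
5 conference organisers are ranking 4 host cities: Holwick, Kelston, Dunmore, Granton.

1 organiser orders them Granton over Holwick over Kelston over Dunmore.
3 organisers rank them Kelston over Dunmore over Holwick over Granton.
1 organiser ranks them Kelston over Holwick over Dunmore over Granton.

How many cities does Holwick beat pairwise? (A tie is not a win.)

Holwick against each rival (5 organisers):
Holwick vs Kelston: 1 to 4, Kelston.
Holwick vs Dunmore: Dunmore, 3–2.
Holwick vs Granton: Holwick, 4–1.
Holwick beats Granton; loses to Kelston, Dunmore — 1 pairwise win.

1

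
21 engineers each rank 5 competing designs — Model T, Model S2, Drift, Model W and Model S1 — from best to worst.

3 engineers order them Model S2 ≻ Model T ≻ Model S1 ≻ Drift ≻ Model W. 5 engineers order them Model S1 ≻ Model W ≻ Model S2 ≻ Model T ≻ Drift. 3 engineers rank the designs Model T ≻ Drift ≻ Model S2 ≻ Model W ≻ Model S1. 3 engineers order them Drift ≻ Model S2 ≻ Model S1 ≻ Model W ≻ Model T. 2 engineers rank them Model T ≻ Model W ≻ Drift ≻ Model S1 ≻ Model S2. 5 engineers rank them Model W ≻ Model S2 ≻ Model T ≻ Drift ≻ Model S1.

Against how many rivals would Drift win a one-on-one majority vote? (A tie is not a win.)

Drift against each rival (21 engineers):
Drift vs Model T: 3 to 18, Model T.
Drift–Model S2: Model S2 13–8.
Drift vs Model W: Model W, 12–9.
Drift vs Model S1: Drift, 13–8.
Drift beats Model S1; loses to Model T, Model S2, Model W — 1 pairwise win.

1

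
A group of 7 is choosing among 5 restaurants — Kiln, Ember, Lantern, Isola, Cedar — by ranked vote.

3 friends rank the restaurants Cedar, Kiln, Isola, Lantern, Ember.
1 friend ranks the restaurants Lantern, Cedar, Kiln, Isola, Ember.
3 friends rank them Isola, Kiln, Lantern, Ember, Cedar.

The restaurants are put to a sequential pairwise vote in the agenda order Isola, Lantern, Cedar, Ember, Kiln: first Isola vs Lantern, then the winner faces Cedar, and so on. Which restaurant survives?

Cedar

Round 1: Isola vs Lantern — 6–1, Isola advances.
Round 2: Isola vs Cedar — 3–4, Cedar advances.
Round 3: Cedar vs Ember — 4–3, Cedar advances.
Round 4: Cedar vs Kiln — 4–3, Cedar advances.
Cedar survives the agenda.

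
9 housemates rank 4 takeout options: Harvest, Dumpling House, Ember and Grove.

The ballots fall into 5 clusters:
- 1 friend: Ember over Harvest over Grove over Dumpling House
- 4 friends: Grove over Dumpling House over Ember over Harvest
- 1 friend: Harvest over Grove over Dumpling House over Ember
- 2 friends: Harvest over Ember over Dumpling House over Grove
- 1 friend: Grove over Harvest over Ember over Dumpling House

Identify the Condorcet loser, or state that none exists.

Pairwise majorities:
Harvest–Dumpling House: Harvest 5–4.
Harvest vs Ember: 4 to 5, Ember.
Harvest vs Grove: Grove wins 5–4.
Dumpling House vs Ember: Dumpling House preferred on 4+1 = 5 ballots; Dumpling House wins 5–4.
Dumpling House vs Grove: 2 to 7, Grove.
Ember vs Grove: Grove wins 6–3.
Every restaurant wins at least one matchup (Harvest beats Dumpling House; Dumpling House beats Ember; Ember beats Harvest; Grove beats Harvest), so there is no Condorcet loser.

none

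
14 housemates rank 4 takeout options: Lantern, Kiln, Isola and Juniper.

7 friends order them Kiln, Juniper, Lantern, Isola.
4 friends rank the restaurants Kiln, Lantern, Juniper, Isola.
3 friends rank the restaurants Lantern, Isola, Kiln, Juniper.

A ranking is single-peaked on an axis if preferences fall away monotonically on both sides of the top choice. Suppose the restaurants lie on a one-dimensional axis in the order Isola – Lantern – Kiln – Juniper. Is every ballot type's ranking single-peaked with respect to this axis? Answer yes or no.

Axis positions: Isola=1, Lantern=2, Kiln=3, Juniper=4.
Ballot type 1 (peak Kiln at position 3): ranking walks positions 3-4-2-1, expanding outward from the peak — single-peaked.
Ballot type 2 (peak Kiln at position 3): ranking walks positions 3-2-4-1, expanding outward from the peak — single-peaked.
Ballot type 3 (peak Lantern at position 2): ranking walks positions 2-1-3-4, expanding outward from the peak — single-peaked.
Every ranking is single-peaked on this axis.

yes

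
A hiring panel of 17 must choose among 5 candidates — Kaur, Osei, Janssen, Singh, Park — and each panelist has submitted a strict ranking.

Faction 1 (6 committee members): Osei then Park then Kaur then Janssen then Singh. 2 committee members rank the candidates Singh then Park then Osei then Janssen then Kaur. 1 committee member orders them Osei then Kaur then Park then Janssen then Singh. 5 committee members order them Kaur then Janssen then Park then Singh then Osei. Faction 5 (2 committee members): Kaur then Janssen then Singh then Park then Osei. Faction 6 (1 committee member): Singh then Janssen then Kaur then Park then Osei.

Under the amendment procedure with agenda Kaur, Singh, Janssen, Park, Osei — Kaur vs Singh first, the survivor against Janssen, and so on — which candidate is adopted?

Osei

Round 1: Kaur vs Singh — 14–3, Kaur advances.
Round 2: Kaur vs Janssen — 14–3, Kaur advances.
Round 3: Kaur vs Park — 9–8, Kaur advances.
Round 4: Kaur vs Osei — 8–9, Osei advances.
The agenda winner is Osei.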